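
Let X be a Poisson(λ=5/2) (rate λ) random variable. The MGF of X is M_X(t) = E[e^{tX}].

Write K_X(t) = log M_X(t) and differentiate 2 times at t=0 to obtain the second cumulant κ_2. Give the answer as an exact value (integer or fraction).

κ_2 = d^2K/dt^2 |_{t=0} = 5/2

M_X(t) = e^(5*e^(t)/2 - 5/2)
K_X(t) = log M_X(t) = 5*e^(t)/2 - 5/2
dK/dt = 5*e^(t)/2
d^2K/dt^2 = 5*e^(t)/2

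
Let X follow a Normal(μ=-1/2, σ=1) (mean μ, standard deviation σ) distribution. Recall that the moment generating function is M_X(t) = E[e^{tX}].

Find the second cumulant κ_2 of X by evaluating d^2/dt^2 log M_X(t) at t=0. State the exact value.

M_X(t) = e^(t^2/2 - t/2)
K_X(t) = log M_X(t) = t^2/2 - t/2
K′(t) = t - 1/2
K′′(t) = 1

κ_2 = K′′(0) = 1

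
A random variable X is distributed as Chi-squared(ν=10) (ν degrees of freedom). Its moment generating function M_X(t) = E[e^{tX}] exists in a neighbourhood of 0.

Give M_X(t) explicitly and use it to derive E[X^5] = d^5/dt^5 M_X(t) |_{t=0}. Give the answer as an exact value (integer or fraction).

E[X^5] = M′′′′′(0) = 483840

M_X(t) = (1 - 2*t)^(-5)
M′(t) = 10/(64*t^6 - 192*t^5 + 240*t^4 - 160*t^3 + 60*t^2 - 12*t + 1)
M′′(t) = -120/(128*t^7 - 448*t^6 + 672*t^5 - 560*t^4 + 280*t^3 - 84*t^2 + 14*t - 1)
M′′′(t) = 1680/(256*t^8 - 1024*t^7 + 1792*t^6 - 1792*t^5 + 1120*t^4 - 448*t^3 + 112*t^2 - 16*t + 1)
M′′′′(t) = -26880/(512*t^9 - 2304*t^8 + 4608*t^7 - 5376*t^6 + 4032*t^5 - 2016*t^4 + 672*t^3 - 144*t^2 + 18*t - 1)
M′′′′′(t) = 483840/(1024*t^10 - 5120*t^9 + 11520*t^8 - 15360*t^7 + 13440*t^6 - 8064*t^5 + 3360*t^4 - 960*t^3 + 180*t^2 - 20*t + 1)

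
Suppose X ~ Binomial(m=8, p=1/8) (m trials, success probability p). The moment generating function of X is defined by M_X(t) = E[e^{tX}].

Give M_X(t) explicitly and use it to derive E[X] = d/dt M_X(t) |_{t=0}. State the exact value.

E[X] = M′(0) = 1

M_X(t) = (e^(t)/8 + 7/8)^8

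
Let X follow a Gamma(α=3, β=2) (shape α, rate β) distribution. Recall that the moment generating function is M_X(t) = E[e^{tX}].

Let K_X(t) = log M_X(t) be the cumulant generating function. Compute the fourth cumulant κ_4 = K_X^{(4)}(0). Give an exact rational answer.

κ_4 = D^4[K](0) = 9/8

M_X(t) = 8/(2 - t)^3
K_X(t) = log M_X(t) = -3*log(2 - t) + 3*log(2)
D^4[K](t) = 18/(t^4 - 8*t^3 + 24*t^2 - 32*t + 16)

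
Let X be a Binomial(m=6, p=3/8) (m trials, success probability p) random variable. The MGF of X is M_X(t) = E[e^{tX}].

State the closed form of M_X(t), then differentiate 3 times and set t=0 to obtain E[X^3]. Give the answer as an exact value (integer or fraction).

M_X(t) = (3*e^(t)/8 + 5/8)^6
M′(t) = 2187*e^(6*t)/131072 + 18225*e^(5*t)/131072 + 30375*e^(4*t)/65536 + 50625*e^(3*t)/65536 + 84375*e^(2*t)/131072 + 28125*e^(t)/131072
M′′(t) = 6561*e^(6*t)/65536 + 91125*e^(5*t)/131072 + 30375*e^(4*t)/16384 + 151875*e^(3*t)/65536 + 84375*e^(2*t)/65536 + 28125*e^(t)/131072
M′′′(t) = 19683*e^(6*t)/32768 + 455625*e^(5*t)/131072 + 30375*e^(4*t)/4096 + 455625*e^(3*t)/65536 + 84375*e^(2*t)/32768 + 28125*e^(t)/131072

E[X^3] = M′′′(0) = 1359/64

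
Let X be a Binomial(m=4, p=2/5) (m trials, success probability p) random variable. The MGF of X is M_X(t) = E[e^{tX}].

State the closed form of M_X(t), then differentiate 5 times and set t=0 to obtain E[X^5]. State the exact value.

M_X(t) = (2*e^(t)/5 + 3/5)^4
M^(5)(t) = 16384*e^(4*t)/625 + 23328*e^(3*t)/625 + 6912*e^(2*t)/625 + 216*e^(t)/625

E[X^5] = M^(5)(0) = 9368/125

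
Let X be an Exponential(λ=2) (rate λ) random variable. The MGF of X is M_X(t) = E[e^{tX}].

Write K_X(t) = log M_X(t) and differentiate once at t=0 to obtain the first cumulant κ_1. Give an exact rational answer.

κ_1 = D[K](0) = 1/2

M_X(t) = 2/(2 - t)
K_X(t) = log M_X(t) = -log(2 - t) + log(2)
D[K](t) = -1/(t - 2)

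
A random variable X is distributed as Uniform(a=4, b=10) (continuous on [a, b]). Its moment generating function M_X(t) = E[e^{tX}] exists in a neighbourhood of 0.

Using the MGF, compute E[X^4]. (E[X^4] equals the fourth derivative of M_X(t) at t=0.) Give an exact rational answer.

M_X(t) = (e^(10*t) - e^(4*t))/(6*t)

E[X^4] = M^(4)(0) = 16496/5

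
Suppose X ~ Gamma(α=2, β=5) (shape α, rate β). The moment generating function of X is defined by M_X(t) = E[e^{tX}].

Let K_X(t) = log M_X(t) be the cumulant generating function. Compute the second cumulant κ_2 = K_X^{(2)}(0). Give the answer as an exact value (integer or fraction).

κ_2 = d^2K/dt^2 |_{t=0} = 2/25

M_X(t) = 25/(5 - t)^2
K_X(t) = log M_X(t) = -2*log(5 - t) + 2*log(5)
dK/dt = -2/(t - 5)
d^2K/dt^2 = 2/(t^2 - 10*t + 25)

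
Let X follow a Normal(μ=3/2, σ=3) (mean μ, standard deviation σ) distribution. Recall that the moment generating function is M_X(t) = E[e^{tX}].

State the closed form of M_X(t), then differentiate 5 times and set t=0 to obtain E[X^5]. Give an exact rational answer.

M_X(t) = e^(9*t^2/2 + 3*t/2)
M′(t) = 9*t*e^(3*t/2)*e^(9*t^2/2) + 3*e^(3*t/2)*e^(9*t^2/2)/2
M′′(t) = 81*t^2*e^(3*t/2)*e^(9*t^2/2) + 27*t*e^(3*t/2)*e^(9*t^2/2) + 45*e^(3*t/2)*e^(9*t^2/2)/4
M′′′(t) = 729*t^3*e^(3*t/2)*e^(9*t^2/2) + 729*t^2*e^(3*t/2)*e^(9*t^2/2)/2 + 1215*t*e^(3*t/2)*e^(9*t^2/2)/4 + 351*e^(3*t/2)*e^(9*t^2/2)/8

E[X^5] = M′′′′′(0) = 68283/32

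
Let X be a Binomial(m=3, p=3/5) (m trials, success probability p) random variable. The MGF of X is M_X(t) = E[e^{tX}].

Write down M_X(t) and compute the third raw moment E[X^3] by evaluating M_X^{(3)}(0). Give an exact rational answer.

E[X^3] = M^(3)(0) = 1197/125

M_X(t) = (3*e^(t)/5 + 2/5)^3
M^(3)(t) = 729*e^(3*t)/125 + 432*e^(2*t)/125 + 36*e^(t)/125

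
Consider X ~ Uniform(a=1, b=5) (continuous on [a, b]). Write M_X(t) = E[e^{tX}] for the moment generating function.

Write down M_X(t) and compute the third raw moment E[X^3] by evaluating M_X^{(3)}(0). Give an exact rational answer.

E[X^3] = M′′′(0) = 39

M_X(t) = (e^(5*t) - e^(t))/(4*t)
M′(t) = (5*t*e^(5*t) - t*e^(t) - e^(5*t) + e^(t))/(4*t^2)
M′′(t) = (25*t^2*e^(5*t) - t^2*e^(t) - 10*t*e^(5*t) + 2*t*e^(t) + 2*e^(5*t) - 2*e^(t))/(4*t^3)
M′′′(t) = (125*t^3*e^(5*t) - t^3*e^(t) - 75*t^2*e^(5*t) + 3*t^2*e^(t) + 30*t*e^(5*t) - 6*t*e^(t) - 6*e^(5*t) + 6*e^(t))/(4*t^4)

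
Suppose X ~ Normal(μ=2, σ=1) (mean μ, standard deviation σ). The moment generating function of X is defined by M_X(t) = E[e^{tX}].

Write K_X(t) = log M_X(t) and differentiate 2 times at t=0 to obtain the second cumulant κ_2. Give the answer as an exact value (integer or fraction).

κ_2 = K′′(0) = 1

M_X(t) = e^(t^2/2 + 2*t)
K_X(t) = log M_X(t) = t^2/2 + 2*t
K′(t) = t + 2
K′′(t) = 1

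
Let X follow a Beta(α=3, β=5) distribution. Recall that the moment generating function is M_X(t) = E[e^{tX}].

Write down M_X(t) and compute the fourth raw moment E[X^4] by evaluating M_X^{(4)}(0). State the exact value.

E[X^4] = D^4[M](0) = 1/22

M_X(t) = ₁F₁(3; 8; t)
D^4[M](t) = ₁F₁(7; 12; t)/22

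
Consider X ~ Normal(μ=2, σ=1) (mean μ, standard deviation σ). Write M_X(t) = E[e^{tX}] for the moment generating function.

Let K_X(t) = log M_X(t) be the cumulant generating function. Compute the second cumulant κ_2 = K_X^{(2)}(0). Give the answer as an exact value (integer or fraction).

M_X(t) = e^(t^2/2 + 2*t)
K_X(t) = log M_X(t) = t^2/2 + 2*t
K^(2)(t) = 1

κ_2 = K^(2)(0) = 1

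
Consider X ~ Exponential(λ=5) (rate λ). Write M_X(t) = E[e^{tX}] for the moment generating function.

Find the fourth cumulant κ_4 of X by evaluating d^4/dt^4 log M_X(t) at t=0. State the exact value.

κ_4 = D^4[K](0) = 6/625

M_X(t) = 5/(5 - t)
K_X(t) = log M_X(t) = -log(5 - t) + log(5)
D^4[K](t) = 6/(t^4 - 20*t^3 + 150*t^2 - 500*t + 625)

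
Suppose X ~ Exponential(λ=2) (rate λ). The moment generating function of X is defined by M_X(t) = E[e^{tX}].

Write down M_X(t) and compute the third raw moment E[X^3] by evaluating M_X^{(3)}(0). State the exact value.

E[X^3] = M^(3)(0) = 3/4

M_X(t) = 2/(2 - t)
M^(3)(t) = 12/(t^4 - 8*t^3 + 24*t^2 - 32*t + 16)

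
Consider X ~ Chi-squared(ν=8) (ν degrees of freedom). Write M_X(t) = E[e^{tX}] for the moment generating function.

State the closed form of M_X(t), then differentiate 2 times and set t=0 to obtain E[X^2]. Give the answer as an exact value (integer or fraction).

E[X^2] = M^(2)(0) = 80

M_X(t) = (1 - 2*t)^(-4)
M^(2)(t) = 80/(64*t^6 - 192*t^5 + 240*t^4 - 160*t^3 + 60*t^2 - 12*t + 1)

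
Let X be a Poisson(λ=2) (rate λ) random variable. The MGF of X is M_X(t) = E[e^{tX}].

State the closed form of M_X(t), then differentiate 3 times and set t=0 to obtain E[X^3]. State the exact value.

M_X(t) = e^(2*e^(t) - 2)
dM/dt = 2*e^(-2)*e^(t)*e^(2*e^(t))
d^2M/dt^2 = (4*e^(2*t)*e^(2*e^(t)) + 2*e^(t)*e^(2*e^(t)))*e^(-2)
d^3M/dt^3 = (8*e^(3*t)*e^(2*e^(t)) + 12*e^(2*t)*e^(2*e^(t)) + 2*e^(t)*e^(2*e^(t)))*e^(-2)

E[X^3] = d^3M/dt^3 |_{t=0} = 22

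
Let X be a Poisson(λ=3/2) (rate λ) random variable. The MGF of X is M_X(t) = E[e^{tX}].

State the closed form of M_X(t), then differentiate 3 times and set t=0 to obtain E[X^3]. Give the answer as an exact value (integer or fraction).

E[X^3] = M^(3)(0) = 93/8

M_X(t) = e^(3*e^(t)/2 - 3/2)
M^(3)(t) = (27*e^(3*t)*e^(3*e^(t)/2) + 54*e^(2*t)*e^(3*e^(t)/2) + 12*e^(t)*e^(3*e^(t)/2))*e^(-3/2)/8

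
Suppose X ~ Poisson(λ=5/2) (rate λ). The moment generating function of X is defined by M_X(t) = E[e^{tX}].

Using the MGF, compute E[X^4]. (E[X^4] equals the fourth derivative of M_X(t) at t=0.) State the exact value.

M_X(t) = e^(5*e^(t)/2 - 5/2)
M′(t) = 5*e^(-5/2)*e^(t)*e^(5*e^(t)/2)/2
M′′(t) = (25*e^(2*t)*e^(5*e^(t)/2) + 10*e^(t)*e^(5*e^(t)/2))*e^(-5/2)/4
M′′′(t) = (125*e^(3*t)*e^(5*e^(t)/2) + 150*e^(2*t)*e^(5*e^(t)/2) + 20*e^(t)*e^(5*e^(t)/2))*e^(-5/2)/8
M′′′′(t) = (625*e^(4*t)*e^(5*e^(t)/2) + 1500*e^(3*t)*e^(5*e^(t)/2) + 700*e^(2*t)*e^(5*e^(t)/2) + 40*e^(t)*e^(5*e^(t)/2))*e^(-5/2)/16

E[X^4] = M′′′′(0) = 2865/16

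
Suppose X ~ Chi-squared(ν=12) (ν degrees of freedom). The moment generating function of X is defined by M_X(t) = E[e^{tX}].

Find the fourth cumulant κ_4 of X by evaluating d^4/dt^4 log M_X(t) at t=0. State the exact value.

M_X(t) = (1 - 2*t)^(-6)
K_X(t) = log M_X(t) = -6*log(1 - 2*t)
K′(t) = -12/(2*t - 1)
K′′(t) = 24/(4*t^2 - 4*t + 1)
K′′′(t) = -96/(8*t^3 - 12*t^2 + 6*t - 1)
K′′′′(t) = 576/(16*t^4 - 32*t^3 + 24*t^2 - 8*t + 1)

κ_4 = K′′′′(0) = 576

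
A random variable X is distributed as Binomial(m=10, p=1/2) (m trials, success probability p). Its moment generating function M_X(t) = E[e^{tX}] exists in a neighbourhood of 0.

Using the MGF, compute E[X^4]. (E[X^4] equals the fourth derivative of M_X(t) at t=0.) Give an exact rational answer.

M_X(t) = (e^(t)/2 + 1/2)^10

E[X^4] = M′′′′(0) = 2035/2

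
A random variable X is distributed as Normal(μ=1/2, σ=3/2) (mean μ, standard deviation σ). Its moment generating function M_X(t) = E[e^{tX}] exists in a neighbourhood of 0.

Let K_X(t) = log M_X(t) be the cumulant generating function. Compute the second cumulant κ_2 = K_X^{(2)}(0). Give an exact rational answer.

κ_2 = d^2K/dt^2 |_{t=0} = 9/4

M_X(t) = e^(9*t^2/8 + t/2)
K_X(t) = log M_X(t) = 9*t^2/8 + t/2
dK/dt = 9*t/4 + 1/2
d^2K/dt^2 = 9/4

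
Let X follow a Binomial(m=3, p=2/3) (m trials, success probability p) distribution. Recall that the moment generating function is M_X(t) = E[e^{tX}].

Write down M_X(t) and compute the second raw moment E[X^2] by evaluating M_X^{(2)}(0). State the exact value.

M_X(t) = (2*e^(t)/3 + 1/3)^3
dM/dt = 8*e^(3*t)/9 + 8*e^(2*t)/9 + 2*e^(t)/9
d^2M/dt^2 = 8*e^(3*t)/3 + 16*e^(2*t)/9 + 2*e^(t)/9

E[X^2] = d^2M/dt^2 |_{t=0} = 14/3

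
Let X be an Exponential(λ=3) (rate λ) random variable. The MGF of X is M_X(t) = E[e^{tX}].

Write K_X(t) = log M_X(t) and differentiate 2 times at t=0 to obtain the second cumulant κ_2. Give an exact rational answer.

M_X(t) = 3/(3 - t)
K_X(t) = log M_X(t) = -log(3 - t) + log(3)
K′(t) = -1/(t - 3)
K′′(t) = 1/(t^2 - 6*t + 9)

κ_2 = K′′(0) = 1/9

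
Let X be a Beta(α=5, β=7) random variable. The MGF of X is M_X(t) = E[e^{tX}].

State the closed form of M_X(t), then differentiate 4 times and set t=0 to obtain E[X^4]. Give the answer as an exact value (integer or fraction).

M_X(t) = ₁F₁(5; 12; t)
dM/dt = 5*₁F₁(6; 13; t)/12
d^2M/dt^2 = 5*₁F₁(7; 14; t)/26
d^3M/dt^3 = 5*₁F₁(8; 15; t)/52
d^4M/dt^4 = 2*₁F₁(9; 16; t)/39

E[X^4] = d^4M/dt^4 |_{t=0} = 2/39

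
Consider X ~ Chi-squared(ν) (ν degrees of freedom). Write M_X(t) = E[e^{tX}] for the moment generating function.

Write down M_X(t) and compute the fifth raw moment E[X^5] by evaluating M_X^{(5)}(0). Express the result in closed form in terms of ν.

E[X^5] = D^5[M](0) = ν*(ν^4 + 20*ν^3 + 140*ν^2 + 400*ν + 384)

M_X(t) = (1 - 2*t)^(-ν/2)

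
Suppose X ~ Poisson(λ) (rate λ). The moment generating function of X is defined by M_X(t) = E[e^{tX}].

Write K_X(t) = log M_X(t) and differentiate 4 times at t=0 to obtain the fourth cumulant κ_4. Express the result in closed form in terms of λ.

M_X(t) = e^(λ*(e^(t) - 1))
K_X(t) = log M_X(t) = λ*(e^(t) - 1)
D^4[K](t) = λ*e^(t)

κ_4 = D^4[K](0) = λ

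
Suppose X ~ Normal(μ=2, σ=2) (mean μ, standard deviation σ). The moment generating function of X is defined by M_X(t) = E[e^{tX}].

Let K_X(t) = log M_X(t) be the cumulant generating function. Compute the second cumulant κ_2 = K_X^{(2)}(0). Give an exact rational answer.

M_X(t) = e^(2*t^2 + 2*t)
K_X(t) = log M_X(t) = 2*t^2 + 2*t
K′(t) = 4*t + 2
K′′(t) = 4

κ_2 = K′′(0) = 4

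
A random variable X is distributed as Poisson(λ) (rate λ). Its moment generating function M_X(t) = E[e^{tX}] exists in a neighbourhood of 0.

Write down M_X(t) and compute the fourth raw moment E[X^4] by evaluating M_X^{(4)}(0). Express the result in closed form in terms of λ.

E[X^4] = M′′′′(0) = λ*(λ^3 + 6*λ^2 + 7*λ + 1)

M_X(t) = e^(λ*(e^(t) - 1))
M′(t) = λ*e^(-λ)*e^(t)*e^(λ*e^(t))
M′′(t) = (λ^2*e^(2*t)*e^(λ*e^(t)) + λ*e^(t)*e^(λ*e^(t)))*e^(-λ)
M′′′(t) = (λ^3*e^(3*t)*e^(λ*e^(t)) + 3*λ^2*e^(2*t)*e^(λ*e^(t)) + λ*e^(t)*e^(λ*e^(t)))*e^(-λ)
M′′′′(t) = (λ^4*e^(4*t)*e^(λ*e^(t)) + 6*λ^3*e^(3*t)*e^(λ*e^(t)) + 7*λ^2*e^(2*t)*e^(λ*e^(t)) + λ*e^(t)*e^(λ*e^(t)))*e^(-λ)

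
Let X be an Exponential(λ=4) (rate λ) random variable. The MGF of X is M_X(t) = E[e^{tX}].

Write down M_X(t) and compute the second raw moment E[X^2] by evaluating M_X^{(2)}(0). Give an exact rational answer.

M_X(t) = 4/(4 - t)
M^(2)(t) = -8/(t^3 - 12*t^2 + 48*t - 64)

E[X^2] = M^(2)(0) = 1/8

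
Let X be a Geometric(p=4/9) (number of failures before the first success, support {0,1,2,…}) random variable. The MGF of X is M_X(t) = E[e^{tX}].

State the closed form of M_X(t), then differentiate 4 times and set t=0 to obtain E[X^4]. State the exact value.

M_X(t) = 4/(9*(1 - 5*e^(t)/9))
M^(4)(t) = (-2500*e^(4*t) - 49500*e^(3*t) - 89100*e^(2*t) - 14580*e^(t))/(3125*e^(5*t) - 28125*e^(4*t) + 101250*e^(3*t) - 182250*e^(2*t) + 164025*e^(t) - 59049)

E[X^4] = M^(4)(0) = 4865/32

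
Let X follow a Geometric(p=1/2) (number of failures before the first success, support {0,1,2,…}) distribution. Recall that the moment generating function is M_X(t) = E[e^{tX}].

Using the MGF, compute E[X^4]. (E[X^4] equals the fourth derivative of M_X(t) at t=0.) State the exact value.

E[X^4] = d^4M/dt^4 |_{t=0} = 75

M_X(t) = 1/(2*(1 - e^(t)/2))
dM/dt = e^(t)/(e^(2*t) - 4*e^(t) + 4)
d^2M/dt^2 = (-e^(2*t) - 2*e^(t))/(e^(3*t) - 6*e^(2*t) + 12*e^(t) - 8)
d^3M/dt^3 = (e^(3*t) + 8*e^(2*t) + 4*e^(t))/(e^(4*t) - 8*e^(3*t) + 24*e^(2*t) - 32*e^(t) + 16)
d^4M/dt^4 = (-e^(4*t) - 22*e^(3*t) - 44*e^(2*t) - 8*e^(t))/(e^(5*t) - 10*e^(4*t) + 40*e^(3*t) - 80*e^(2*t) + 80*e^(t) - 32)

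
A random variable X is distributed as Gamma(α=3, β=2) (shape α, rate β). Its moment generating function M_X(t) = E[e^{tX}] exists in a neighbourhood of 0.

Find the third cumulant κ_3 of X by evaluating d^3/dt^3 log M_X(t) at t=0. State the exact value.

M_X(t) = 8/(2 - t)^3
K_X(t) = log M_X(t) = -3*log(2 - t) + 3*log(2)
K′(t) = -3/(t - 2)
K′′(t) = 3/(t^2 - 4*t + 4)
K′′′(t) = -6/(t^3 - 6*t^2 + 12*t - 8)

κ_3 = K′′′(0) = 3/4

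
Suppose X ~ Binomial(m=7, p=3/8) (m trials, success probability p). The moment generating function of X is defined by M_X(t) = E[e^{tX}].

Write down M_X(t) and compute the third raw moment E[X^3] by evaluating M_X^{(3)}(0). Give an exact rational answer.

M_X(t) = (3*e^(t)/8 + 5/8)^7

E[X^3] = d^3M/dt^3 |_{t=0} = 8043/256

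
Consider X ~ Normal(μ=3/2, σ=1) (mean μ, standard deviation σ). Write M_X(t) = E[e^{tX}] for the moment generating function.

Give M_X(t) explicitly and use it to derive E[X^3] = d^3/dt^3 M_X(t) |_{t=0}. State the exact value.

M_X(t) = e^(t^2/2 + 3*t/2)
M′(t) = t*e^(3*t/2)*e^(t^2/2) + 3*e^(3*t/2)*e^(t^2/2)/2
M′′(t) = t^2*e^(3*t/2)*e^(t^2/2) + 3*t*e^(3*t/2)*e^(t^2/2) + 13*e^(3*t/2)*e^(t^2/2)/4
M′′′(t) = t^3*e^(3*t/2)*e^(t^2/2) + 9*t^2*e^(3*t/2)*e^(t^2/2)/2 + 39*t*e^(3*t/2)*e^(t^2/2)/4 + 63*e^(3*t/2)*e^(t^2/2)/8

E[X^3] = M′′′(0) = 63/8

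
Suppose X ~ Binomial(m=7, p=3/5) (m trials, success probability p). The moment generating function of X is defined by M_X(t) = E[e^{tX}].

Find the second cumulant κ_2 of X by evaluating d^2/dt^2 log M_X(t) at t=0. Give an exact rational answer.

M_X(t) = (3*e^(t)/5 + 2/5)^7
K_X(t) = log M_X(t) = 7*log(3*e^(t)/5 + 2/5)
K′(t) = 21*e^(t)/(3*e^(t) + 2)
K′′(t) = 42*e^(t)/(9*e^(2*t) + 12*e^(t) + 4)

κ_2 = K′′(0) = 42/25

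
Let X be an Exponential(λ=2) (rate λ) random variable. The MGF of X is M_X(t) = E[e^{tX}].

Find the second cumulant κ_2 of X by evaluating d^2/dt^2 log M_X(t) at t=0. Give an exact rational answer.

M_X(t) = 2/(2 - t)
K_X(t) = log M_X(t) = -log(2 - t) + log(2)
D^2[K](t) = 1/(t^2 - 4*t + 4)

κ_2 = D^2[K](0) = 1/4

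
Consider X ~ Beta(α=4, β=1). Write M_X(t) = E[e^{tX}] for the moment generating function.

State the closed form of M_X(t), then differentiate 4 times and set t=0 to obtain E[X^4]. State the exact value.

M_X(t) = ₁F₁(4; 5; t)
M^(4)(t) = ₁F₁(8; 9; t)/2

E[X^4] = M^(4)(0) = 1/2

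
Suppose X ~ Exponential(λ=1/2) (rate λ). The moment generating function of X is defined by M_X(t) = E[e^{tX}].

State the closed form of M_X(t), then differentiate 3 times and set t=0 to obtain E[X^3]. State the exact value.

M_X(t) = 1/(2*(1/2 - t))
dM/dt = 2/(4*t^2 - 4*t + 1)
d^2M/dt^2 = -8/(8*t^3 - 12*t^2 + 6*t - 1)
d^3M/dt^3 = 48/(16*t^4 - 32*t^3 + 24*t^2 - 8*t + 1)

E[X^3] = d^3M/dt^3 |_{t=0} = 48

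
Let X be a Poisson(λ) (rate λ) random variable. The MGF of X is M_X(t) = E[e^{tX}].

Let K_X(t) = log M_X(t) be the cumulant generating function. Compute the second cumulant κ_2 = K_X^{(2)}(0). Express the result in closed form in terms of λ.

M_X(t) = e^(λ*(e^(t) - 1))
K_X(t) = log M_X(t) = λ*(e^(t) - 1)
dK/dt = λ*e^(t)
d^2K/dt^2 = λ*e^(t)

κ_2 = d^2K/dt^2 |_{t=0} = λ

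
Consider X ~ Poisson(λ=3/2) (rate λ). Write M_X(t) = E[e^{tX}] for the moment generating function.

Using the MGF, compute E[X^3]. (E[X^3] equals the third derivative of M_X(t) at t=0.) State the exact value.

E[X^3] = D^3[M](0) = 93/8

M_X(t) = e^(3*e^(t)/2 - 3/2)
D^3[M](t) = (27*e^(3*t)*e^(3*e^(t)/2) + 54*e^(2*t)*e^(3*e^(t)/2) + 12*e^(t)*e^(3*e^(t)/2))*e^(-3/2)/8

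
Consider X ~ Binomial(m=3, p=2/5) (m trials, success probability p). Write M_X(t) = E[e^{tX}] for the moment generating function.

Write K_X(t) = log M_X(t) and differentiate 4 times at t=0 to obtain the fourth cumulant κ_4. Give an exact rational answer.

κ_4 = K^(4)(0) = -198/625

M_X(t) = (2*e^(t)/5 + 3/5)^3
K_X(t) = log M_X(t) = 3*log(2*e^(t)/5 + 3/5)
K^(4)(t) = (72*e^(3*t) - 432*e^(2*t) + 162*e^(t))/(16*e^(4*t) + 96*e^(3*t) + 216*e^(2*t) + 216*e^(t) + 81)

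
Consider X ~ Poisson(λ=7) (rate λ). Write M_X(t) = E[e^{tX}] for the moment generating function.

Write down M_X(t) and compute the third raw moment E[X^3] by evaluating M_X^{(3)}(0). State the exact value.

E[X^3] = D^3[M](0) = 497

M_X(t) = e^(7*e^(t) - 7)
D^3[M](t) = (343*e^(3*t)*e^(7*e^(t)) + 147*e^(2*t)*e^(7*e^(t)) + 7*e^(t)*e^(7*e^(t)))*e^(-7)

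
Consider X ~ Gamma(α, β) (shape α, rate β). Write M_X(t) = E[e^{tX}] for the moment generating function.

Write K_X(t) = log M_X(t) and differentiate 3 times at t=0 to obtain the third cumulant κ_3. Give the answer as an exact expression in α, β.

M_X(t) = (β/(β - t))^α
K_X(t) = log M_X(t) = α*(log(β) - log(β - t))
D^3[K](t) = -2*α/(-β^3 + 3*β^2*t - 3*β*t^2 + t^3)

κ_3 = D^3[K](0) = 2*α/β^3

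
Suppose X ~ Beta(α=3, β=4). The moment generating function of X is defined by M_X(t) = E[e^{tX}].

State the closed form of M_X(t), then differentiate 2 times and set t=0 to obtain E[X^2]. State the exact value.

M_X(t) = ₁F₁(3; 7; t)
M′(t) = 3*₁F₁(4; 8; t)/7
M′′(t) = 3*₁F₁(5; 9; t)/14

E[X^2] = M′′(0) = 3/14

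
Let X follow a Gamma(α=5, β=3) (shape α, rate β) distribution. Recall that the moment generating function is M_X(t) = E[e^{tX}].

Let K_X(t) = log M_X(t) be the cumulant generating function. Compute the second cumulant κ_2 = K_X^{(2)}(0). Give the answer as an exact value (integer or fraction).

M_X(t) = 243/(3 - t)^5
K_X(t) = log M_X(t) = -5*log(3 - t) + 5*log(3)
K′(t) = -5/(t - 3)
K′′(t) = 5/(t^2 - 6*t + 9)

κ_2 = K′′(0) = 5/9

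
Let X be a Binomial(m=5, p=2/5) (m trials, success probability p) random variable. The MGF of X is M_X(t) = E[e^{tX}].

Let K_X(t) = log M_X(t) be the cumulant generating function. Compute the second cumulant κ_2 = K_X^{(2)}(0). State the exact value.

κ_2 = d^2K/dt^2 |_{t=0} = 6/5

M_X(t) = (2*e^(t)/5 + 3/5)^5
K_X(t) = log M_X(t) = 5*log(2*e^(t)/5 + 3/5)
dK/dt = 10*e^(t)/(2*e^(t) + 3)
d^2K/dt^2 = 30*e^(t)/(4*e^(2*t) + 12*e^(t) + 9)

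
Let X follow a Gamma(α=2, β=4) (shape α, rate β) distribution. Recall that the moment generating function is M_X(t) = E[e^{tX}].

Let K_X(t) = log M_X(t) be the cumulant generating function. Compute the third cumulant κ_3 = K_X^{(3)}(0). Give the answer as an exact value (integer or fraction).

κ_3 = K^(3)(0) = 1/16

M_X(t) = 16/(4 - t)^2
K_X(t) = log M_X(t) = -2*log(4 - t) + 4*log(2)
K^(3)(t) = -4/(t^3 - 12*t^2 + 48*t - 64)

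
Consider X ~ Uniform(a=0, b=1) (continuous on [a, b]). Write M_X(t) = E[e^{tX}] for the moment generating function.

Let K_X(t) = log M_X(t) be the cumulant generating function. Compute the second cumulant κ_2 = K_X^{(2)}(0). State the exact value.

M_X(t) = (e^(t) - 1)/t
K_X(t) = log M_X(t) = -log(t) + log(e^(t) - 1)
K^(2)(t) = (-t^2*e^(t) + e^(2*t) - 2*e^(t) + 1)/(t^2*e^(2*t) - 2*t^2*e^(t) + t^2)

κ_2 = K^(2)(0) = 1/12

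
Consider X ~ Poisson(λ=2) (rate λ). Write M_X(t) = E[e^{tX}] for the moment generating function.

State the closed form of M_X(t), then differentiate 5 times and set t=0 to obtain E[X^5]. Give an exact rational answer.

E[X^5] = d^5M/dt^5 |_{t=0} = 454

M_X(t) = e^(2*e^(t) - 2)
dM/dt = 2*e^(-2)*e^(t)*e^(2*e^(t))
d^2M/dt^2 = (4*e^(2*t)*e^(2*e^(t)) + 2*e^(t)*e^(2*e^(t)))*e^(-2)
d^3M/dt^3 = (8*e^(3*t)*e^(2*e^(t)) + 12*e^(2*t)*e^(2*e^(t)) + 2*e^(t)*e^(2*e^(t)))*e^(-2)
d^4M/dt^4 = (16*e^(4*t)*e^(2*e^(t)) + 48*e^(3*t)*e^(2*e^(t)) + 28*e^(2*t)*e^(2*e^(t)) + 2*e^(t)*e^(2*e^(t)))*e^(-2)
d^5M/dt^5 = (32*e^(5*t)*e^(2*e^(t)) + 160*e^(4*t)*e^(2*e^(t)) + 200*e^(3*t)*e^(2*e^(t)) + 60*e^(2*t)*e^(2*e^(t)) + 2*e^(t)*e^(2*e^(t)))*e^(-2)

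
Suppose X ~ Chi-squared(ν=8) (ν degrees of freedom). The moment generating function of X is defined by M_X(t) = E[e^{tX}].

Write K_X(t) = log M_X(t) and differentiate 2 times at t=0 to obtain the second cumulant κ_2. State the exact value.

κ_2 = K^(2)(0) = 16

M_X(t) = (1 - 2*t)^(-4)
K_X(t) = log M_X(t) = -4*log(1 - 2*t)
K^(2)(t) = 16/(4*t^2 - 4*t + 1)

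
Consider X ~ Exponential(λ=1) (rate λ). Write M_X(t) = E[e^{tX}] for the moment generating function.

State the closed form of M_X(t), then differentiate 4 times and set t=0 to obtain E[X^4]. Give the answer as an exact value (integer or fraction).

M_X(t) = 1/(1 - t)
D^4[M](t) = -24/(t^5 - 5*t^4 + 10*t^3 - 10*t^2 + 5*t - 1)

E[X^4] = D^4[M](0) = 24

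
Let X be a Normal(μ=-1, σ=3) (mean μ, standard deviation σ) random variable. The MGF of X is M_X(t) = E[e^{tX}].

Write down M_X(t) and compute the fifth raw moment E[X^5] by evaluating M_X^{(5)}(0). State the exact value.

E[X^5] = M′′′′′(0) = -1306

M_X(t) = e^(9*t^2/2 - t)
M′(t) = 9*t*e^(-t)*e^(9*t^2/2) - e^(-t)*e^(9*t^2/2)
M′′(t) = (81*t^2*e^(9*t^2/2) - 18*t*e^(9*t^2/2) + 10*e^(9*t^2/2))*e^(-t)
M′′′(t) = (729*t^3*e^(9*t^2/2) - 243*t^2*e^(9*t^2/2) + 270*t*e^(9*t^2/2) - 28*e^(9*t^2/2))*e^(-t)
M′′′′(t) = (6561*t^4*e^(9*t^2/2) - 2916*t^3*e^(9*t^2/2) + 4860*t^2*e^(9*t^2/2) - 1008*t*e^(9*t^2/2) + 298*e^(9*t^2/2))*e^(-t)
M′′′′′(t) = (59049*t^5*e^(9*t^2/2) - 32805*t^4*e^(9*t^2/2) + 72900*t^3*e^(9*t^2/2) - 22680*t^2*e^(9*t^2/2) + 13410*t*e^(9*t^2/2) - 1306*e^(9*t^2/2))*e^(-t)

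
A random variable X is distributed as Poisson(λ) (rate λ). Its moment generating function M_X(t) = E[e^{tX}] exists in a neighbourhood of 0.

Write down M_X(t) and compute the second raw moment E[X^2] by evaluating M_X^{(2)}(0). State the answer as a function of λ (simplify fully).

M_X(t) = e^(λ*(e^(t) - 1))
M′(t) = λ*e^(-λ)*e^(t)*e^(λ*e^(t))
M′′(t) = (λ^2*e^(2*t)*e^(λ*e^(t)) + λ*e^(t)*e^(λ*e^(t)))*e^(-λ)

E[X^2] = M′′(0) = λ*(λ + 1)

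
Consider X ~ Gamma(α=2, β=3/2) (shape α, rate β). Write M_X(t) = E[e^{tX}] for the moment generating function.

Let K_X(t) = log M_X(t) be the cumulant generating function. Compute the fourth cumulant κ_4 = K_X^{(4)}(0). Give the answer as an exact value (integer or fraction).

κ_4 = d^4K/dt^4 |_{t=0} = 64/27

M_X(t) = 9/(4*(3/2 - t)^2)
K_X(t) = log M_X(t) = -2*log(3/2 - t) - 2*log(2) + 2*log(3)
dK/dt = -4/(2*t - 3)
d^2K/dt^2 = 8/(4*t^2 - 12*t + 9)
d^3K/dt^3 = -32/(8*t^3 - 36*t^2 + 54*t - 27)
d^4K/dt^4 = 192/(16*t^4 - 96*t^3 + 216*t^2 - 216*t + 81)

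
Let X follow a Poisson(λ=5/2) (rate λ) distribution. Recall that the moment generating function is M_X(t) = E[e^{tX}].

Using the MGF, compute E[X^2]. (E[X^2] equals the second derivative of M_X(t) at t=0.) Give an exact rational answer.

E[X^2] = D^2[M](0) = 35/4

M_X(t) = e^(5*e^(t)/2 - 5/2)
D^2[M](t) = (25*e^(2*t)*e^(5*e^(t)/2) + 10*e^(t)*e^(5*e^(t)/2))*e^(-5/2)/4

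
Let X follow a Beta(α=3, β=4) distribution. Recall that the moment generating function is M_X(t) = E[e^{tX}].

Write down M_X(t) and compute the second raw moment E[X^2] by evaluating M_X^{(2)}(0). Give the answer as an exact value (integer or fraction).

E[X^2] = M′′(0) = 3/14

M_X(t) = ₁F₁(3; 7; t)
M′(t) = 3*₁F₁(4; 8; t)/7
M′′(t) = 3*₁F₁(5; 9; t)/14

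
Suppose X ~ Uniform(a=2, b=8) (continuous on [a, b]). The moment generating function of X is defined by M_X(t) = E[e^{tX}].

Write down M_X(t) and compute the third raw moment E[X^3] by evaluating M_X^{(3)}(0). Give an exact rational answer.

E[X^3] = M^(3)(0) = 170

M_X(t) = (e^(8*t) - e^(2*t))/(6*t)
M^(3)(t) = (256*t^3*e^(8*t) - 4*t^3*e^(2*t) - 96*t^2*e^(8*t) + 6*t^2*e^(2*t) + 24*t*e^(8*t) - 6*t*e^(2*t) - 3*e^(8*t) + 3*e^(2*t))/(3*t^4)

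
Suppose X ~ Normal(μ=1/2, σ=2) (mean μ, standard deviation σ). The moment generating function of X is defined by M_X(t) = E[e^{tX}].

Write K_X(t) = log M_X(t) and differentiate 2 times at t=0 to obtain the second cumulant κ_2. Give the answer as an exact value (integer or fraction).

κ_2 = d^2K/dt^2 |_{t=0} = 4

M_X(t) = e^(2*t^2 + t/2)
K_X(t) = log M_X(t) = 2*t^2 + t/2
dK/dt = 4*t + 1/2
d^2K/dt^2 = 4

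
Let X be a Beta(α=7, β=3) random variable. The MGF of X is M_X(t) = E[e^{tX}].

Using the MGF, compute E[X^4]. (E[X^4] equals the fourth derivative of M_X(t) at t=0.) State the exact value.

E[X^4] = M′′′′(0) = 42/143

M_X(t) = ₁F₁(7; 10; t)
M′(t) = 7*₁F₁(8; 11; t)/10
M′′(t) = 28*₁F₁(9; 12; t)/55
M′′′(t) = 21*₁F₁(10; 13; t)/55
M′′′′(t) = 42*₁F₁(11; 14; t)/143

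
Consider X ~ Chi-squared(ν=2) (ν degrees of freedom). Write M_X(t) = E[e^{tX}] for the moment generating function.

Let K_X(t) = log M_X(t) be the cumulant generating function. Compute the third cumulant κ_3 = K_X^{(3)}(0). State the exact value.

κ_3 = K′′′(0) = 16

M_X(t) = 1/(1 - 2*t)
K_X(t) = log M_X(t) = -log(1 - 2*t)
K′(t) = -2/(2*t - 1)
K′′(t) = 4/(4*t^2 - 4*t + 1)
K′′′(t) = -16/(8*t^3 - 12*t^2 + 6*t - 1)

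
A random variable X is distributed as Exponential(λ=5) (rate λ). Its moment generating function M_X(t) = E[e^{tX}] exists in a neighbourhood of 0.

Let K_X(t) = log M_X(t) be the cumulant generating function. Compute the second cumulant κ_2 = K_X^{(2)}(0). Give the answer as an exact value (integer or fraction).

M_X(t) = 5/(5 - t)
K_X(t) = log M_X(t) = -log(5 - t) + log(5)
dK/dt = -1/(t - 5)
d^2K/dt^2 = 1/(t^2 - 10*t + 25)

κ_2 = d^2K/dt^2 |_{t=0} = 1/25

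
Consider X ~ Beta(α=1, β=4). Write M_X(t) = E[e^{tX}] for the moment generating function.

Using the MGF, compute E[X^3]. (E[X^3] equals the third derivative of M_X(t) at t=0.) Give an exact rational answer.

E[X^3] = M′′′(0) = 1/35

M_X(t) = ₁F₁(1; 5; t)
M′(t) = ₁F₁(2; 6; t)/5
M′′(t) = ₁F₁(3; 7; t)/15
M′′′(t) = ₁F₁(4; 8; t)/35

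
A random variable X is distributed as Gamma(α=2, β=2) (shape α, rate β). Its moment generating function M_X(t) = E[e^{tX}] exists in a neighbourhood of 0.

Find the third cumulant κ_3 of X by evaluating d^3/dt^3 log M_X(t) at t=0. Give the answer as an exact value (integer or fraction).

M_X(t) = 4/(2 - t)^2
K_X(t) = log M_X(t) = -2*log(2 - t) + 2*log(2)
K^(3)(t) = -4/(t^3 - 6*t^2 + 12*t - 8)

κ_3 = K^(3)(0) = 1/2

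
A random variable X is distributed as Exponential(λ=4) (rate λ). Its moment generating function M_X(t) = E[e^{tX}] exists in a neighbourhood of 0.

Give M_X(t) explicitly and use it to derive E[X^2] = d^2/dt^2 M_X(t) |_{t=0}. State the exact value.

E[X^2] = M′′(0) = 1/8

M_X(t) = 4/(4 - t)
M′(t) = 4/(t^2 - 8*t + 16)
M′′(t) = -8/(t^3 - 12*t^2 + 48*t - 64)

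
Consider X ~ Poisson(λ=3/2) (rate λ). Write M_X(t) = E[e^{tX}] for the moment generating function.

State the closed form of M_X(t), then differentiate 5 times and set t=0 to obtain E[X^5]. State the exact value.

M_X(t) = e^(3*e^(t)/2 - 3/2)
M^(5)(t) = (243*e^(5*t)*e^(3*e^(t)/2) + 1620*e^(4*t)*e^(3*e^(t)/2) + 2700*e^(3*t)*e^(3*e^(t)/2) + 1080*e^(2*t)*e^(3*e^(t)/2) + 48*e^(t)*e^(3*e^(t)/2))*e^(-3/2)/32

E[X^5] = M^(5)(0) = 5691/32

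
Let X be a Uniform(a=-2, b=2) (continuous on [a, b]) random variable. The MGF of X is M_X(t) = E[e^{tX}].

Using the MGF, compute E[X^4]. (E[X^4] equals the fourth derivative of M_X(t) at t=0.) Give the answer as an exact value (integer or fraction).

E[X^4] = M′′′′(0) = 16/5

M_X(t) = (e^(2*t) - e^(-2*t))/(4*t)
M′(t) = (2*t*e^(4*t) + 2*t - e^(4*t) + 1)*e^(-2*t)/(4*t^2)
M′′(t) = (2*t^2*e^(4*t) - 2*t^2 - 2*t*e^(4*t) - 2*t + e^(4*t) - 1)*e^(-2*t)/(2*t^3)
M′′′(t) = (4*t^3*e^(4*t) + 4*t^3 - 6*t^2*e^(4*t) + 6*t^2 + 6*t*e^(4*t) + 6*t - 3*e^(4*t) + 3)*e^(-2*t)/(2*t^4)
M′′′′(t) = (4*t^4*e^(4*t) - 4*t^4 - 8*t^3*e^(4*t) - 8*t^3 + 12*t^2*e^(4*t) - 12*t^2 - 12*t*e^(4*t) - 12*t + 6*e^(4*t) - 6)*e^(-2*t)/t^5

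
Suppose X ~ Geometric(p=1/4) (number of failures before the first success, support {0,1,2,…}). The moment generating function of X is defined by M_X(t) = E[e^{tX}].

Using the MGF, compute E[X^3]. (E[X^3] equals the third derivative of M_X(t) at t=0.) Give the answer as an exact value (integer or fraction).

E[X^3] = D^3[M](0) = 219

M_X(t) = 1/(4*(1 - 3*e^(t)/4))
D^3[M](t) = (27*e^(3*t) + 144*e^(2*t) + 48*e^(t))/(81*e^(4*t) - 432*e^(3*t) + 864*e^(2*t) - 768*e^(t) + 256)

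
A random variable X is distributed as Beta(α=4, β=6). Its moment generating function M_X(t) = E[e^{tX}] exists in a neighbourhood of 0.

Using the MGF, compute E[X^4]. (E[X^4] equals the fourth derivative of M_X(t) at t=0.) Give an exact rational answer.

E[X^4] = M^(4)(0) = 7/143

M_X(t) = ₁F₁(4; 10; t)
M^(4)(t) = 7*₁F₁(8; 14; t)/143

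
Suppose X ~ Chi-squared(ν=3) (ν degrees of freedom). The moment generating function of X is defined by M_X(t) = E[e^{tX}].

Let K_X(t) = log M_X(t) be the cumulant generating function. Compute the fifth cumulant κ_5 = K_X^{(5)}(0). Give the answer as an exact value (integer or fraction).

κ_5 = K^(5)(0) = 1152

M_X(t) = (1 - 2*t)^(-3/2)
K_X(t) = log M_X(t) = -3*log(1 - 2*t)/2
K^(5)(t) = -1152/(32*t^5 - 80*t^4 + 80*t^3 - 40*t^2 + 10*t - 1)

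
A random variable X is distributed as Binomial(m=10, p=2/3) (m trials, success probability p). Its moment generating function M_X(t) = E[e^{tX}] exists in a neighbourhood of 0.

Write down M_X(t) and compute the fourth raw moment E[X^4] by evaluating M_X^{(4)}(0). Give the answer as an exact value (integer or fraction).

E[X^4] = D^4[M](0) = 23060/9

M_X(t) = (2*e^(t)/3 + 1/3)^10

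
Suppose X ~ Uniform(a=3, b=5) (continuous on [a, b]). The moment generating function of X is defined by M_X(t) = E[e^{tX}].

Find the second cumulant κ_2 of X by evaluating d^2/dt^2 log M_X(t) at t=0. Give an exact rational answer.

M_X(t) = (e^(5*t) - e^(3*t))/(2*t)
K_X(t) = log M_X(t) = -log(t) + log(e^(5*t) - e^(3*t)) - log(2)
K′(t) = (5*t*e^(2*t) - 3*t - e^(2*t) + 1)/(t*e^(2*t) - t)
K′′(t) = (-4*t^2*e^(2*t) + e^(4*t) - 2*e^(2*t) + 1)/(t^2*e^(4*t) - 2*t^2*e^(2*t) + t^2)

κ_2 = K′′(0) = 1/3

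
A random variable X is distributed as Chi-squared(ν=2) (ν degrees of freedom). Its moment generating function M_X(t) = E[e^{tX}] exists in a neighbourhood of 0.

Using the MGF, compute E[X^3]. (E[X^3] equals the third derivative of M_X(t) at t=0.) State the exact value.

E[X^3] = M^(3)(0) = 48

M_X(t) = 1/(1 - 2*t)
M^(3)(t) = 48/(16*t^4 - 32*t^3 + 24*t^2 - 8*t + 1)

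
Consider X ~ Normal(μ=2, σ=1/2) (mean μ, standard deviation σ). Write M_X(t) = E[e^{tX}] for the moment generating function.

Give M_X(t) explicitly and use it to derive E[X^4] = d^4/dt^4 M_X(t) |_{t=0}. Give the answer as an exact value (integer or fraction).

M_X(t) = e^(t^2/8 + 2*t)
M^(4)(t) = t^4*e^(2*t)*e^(t^2/8)/256 + t^3*e^(2*t)*e^(t^2/8)/8 + 51*t^2*e^(2*t)*e^(t^2/8)/32 + 19*t*e^(2*t)*e^(t^2/8)/2 + 355*e^(2*t)*e^(t^2/8)/16

E[X^4] = M^(4)(0) = 355/16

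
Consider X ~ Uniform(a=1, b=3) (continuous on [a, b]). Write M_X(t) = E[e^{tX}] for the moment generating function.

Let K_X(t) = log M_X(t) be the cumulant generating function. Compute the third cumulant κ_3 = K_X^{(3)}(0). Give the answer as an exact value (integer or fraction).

κ_3 = d^3K/dt^3 |_{t=0} = 0

M_X(t) = (e^(3*t) - e^(t))/(2*t)
K_X(t) = log M_X(t) = -log(t) + log(e^(3*t) - e^(t)) - log(2)
dK/dt = (3*t*e^(2*t) - t - e^(2*t) + 1)/(t*e^(2*t) - t)
d^2K/dt^2 = (-4*t^2*e^(2*t) + e^(4*t) - 2*e^(2*t) + 1)/(t^2*e^(4*t) - 2*t^2*e^(2*t) + t^2)
d^3K/dt^3 = (8*t^3*e^(4*t) + 8*t^3*e^(2*t) - 2*e^(6*t) + 6*e^(4*t) - 6*e^(2*t) + 2)/(t^3*e^(6*t) - 3*t^3*e^(4*t) + 3*t^3*e^(2*t) - t^3)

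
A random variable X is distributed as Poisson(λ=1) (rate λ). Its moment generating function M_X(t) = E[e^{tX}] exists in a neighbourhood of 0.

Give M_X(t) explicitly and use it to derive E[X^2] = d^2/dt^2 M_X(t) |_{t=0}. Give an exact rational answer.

M_X(t) = e^(e^(t) - 1)
D^2[M](t) = (e^(2*t)*e^(e^(t)) + e^(t)*e^(e^(t)))*e^(-1)

E[X^2] = D^2[M](0) = 2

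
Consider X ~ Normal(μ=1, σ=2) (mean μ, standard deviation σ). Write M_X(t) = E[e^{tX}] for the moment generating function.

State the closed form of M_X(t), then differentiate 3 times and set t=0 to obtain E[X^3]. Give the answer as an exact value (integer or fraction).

E[X^3] = d^3M/dt^3 |_{t=0} = 13

M_X(t) = e^(2*t^2 + t)
dM/dt = 4*t*e^(t)*e^(2*t^2) + e^(t)*e^(2*t^2)
d^2M/dt^2 = 16*t^2*e^(t)*e^(2*t^2) + 8*t*e^(t)*e^(2*t^2) + 5*e^(t)*e^(2*t^2)
d^3M/dt^3 = 64*t^3*e^(t)*e^(2*t^2) + 48*t^2*e^(t)*e^(2*t^2) + 60*t*e^(t)*e^(2*t^2) + 13*e^(t)*e^(2*t^2)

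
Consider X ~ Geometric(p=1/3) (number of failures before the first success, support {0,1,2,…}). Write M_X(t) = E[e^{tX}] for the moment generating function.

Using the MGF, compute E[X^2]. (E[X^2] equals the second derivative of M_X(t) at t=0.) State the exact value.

E[X^2] = D^2[M](0) = 10

M_X(t) = 1/(3*(1 - 2*e^(t)/3))
D^2[M](t) = (-4*e^(2*t) - 6*e^(t))/(8*e^(3*t) - 36*e^(2*t) + 54*e^(t) - 27)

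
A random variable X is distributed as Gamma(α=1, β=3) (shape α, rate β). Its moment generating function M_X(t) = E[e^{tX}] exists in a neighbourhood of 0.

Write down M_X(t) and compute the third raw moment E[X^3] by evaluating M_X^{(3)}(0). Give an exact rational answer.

M_X(t) = 3/(3 - t)
D^3[M](t) = 18/(t^4 - 12*t^3 + 54*t^2 - 108*t + 81)

E[X^3] = D^3[M](0) = 2/9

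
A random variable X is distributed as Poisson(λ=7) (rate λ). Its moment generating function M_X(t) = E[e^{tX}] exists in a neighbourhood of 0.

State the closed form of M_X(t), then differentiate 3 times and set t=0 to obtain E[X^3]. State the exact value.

M_X(t) = e^(7*e^(t) - 7)
D^3[M](t) = (343*e^(3*t)*e^(7*e^(t)) + 147*e^(2*t)*e^(7*e^(t)) + 7*e^(t)*e^(7*e^(t)))*e^(-7)

E[X^3] = D^3[M](0) = 497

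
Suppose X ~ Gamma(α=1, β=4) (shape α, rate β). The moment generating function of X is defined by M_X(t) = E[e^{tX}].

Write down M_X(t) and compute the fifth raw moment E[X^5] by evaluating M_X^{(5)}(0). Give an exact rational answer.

M_X(t) = 4/(4 - t)
dM/dt = 4/(t^2 - 8*t + 16)
d^2M/dt^2 = -8/(t^3 - 12*t^2 + 48*t - 64)
d^3M/dt^3 = 24/(t^4 - 16*t^3 + 96*t^2 - 256*t + 256)
d^4M/dt^4 = -96/(t^5 - 20*t^4 + 160*t^3 - 640*t^2 + 1280*t - 1024)
d^5M/dt^5 = 480/(t^6 - 24*t^5 + 240*t^4 - 1280*t^3 + 3840*t^2 - 6144*t + 4096)

E[X^5] = d^5M/dt^5 |_{t=0} = 15/128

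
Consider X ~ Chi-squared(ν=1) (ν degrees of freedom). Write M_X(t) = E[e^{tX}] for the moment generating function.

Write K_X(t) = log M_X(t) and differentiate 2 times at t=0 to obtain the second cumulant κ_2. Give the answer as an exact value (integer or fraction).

M_X(t) = 1/√(1 - 2*t)
K_X(t) = log M_X(t) = -log(1 - 2*t)/2
K^(2)(t) = 2/(4*t^2 - 4*t + 1)

κ_2 = K^(2)(0) = 2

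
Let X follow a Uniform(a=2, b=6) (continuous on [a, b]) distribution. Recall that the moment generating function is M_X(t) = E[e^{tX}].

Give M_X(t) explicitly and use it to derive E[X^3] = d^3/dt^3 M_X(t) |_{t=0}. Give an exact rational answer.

M_X(t) = (e^(6*t) - e^(2*t))/(4*t)
D^3[M](t) = (108*t^3*e^(6*t) - 4*t^3*e^(2*t) - 54*t^2*e^(6*t) + 6*t^2*e^(2*t) + 18*t*e^(6*t) - 6*t*e^(2*t) - 3*e^(6*t) + 3*e^(2*t))/(2*t^4)

E[X^3] = D^3[M](0) = 80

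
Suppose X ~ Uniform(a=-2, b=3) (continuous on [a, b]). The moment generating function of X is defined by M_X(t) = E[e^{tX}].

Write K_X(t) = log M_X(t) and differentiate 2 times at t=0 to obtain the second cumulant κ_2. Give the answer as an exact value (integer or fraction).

κ_2 = d^2K/dt^2 |_{t=0} = 25/12

M_X(t) = (e^(3*t) - e^(-2*t))/(5*t)
K_X(t) = log M_X(t) = -log(t) + log(e^(3*t) - e^(-2*t)) - log(5)
dK/dt = (3*t*e^(5*t) + 2*t - e^(5*t) + 1)/(t*e^(5*t) - t)
d^2K/dt^2 = (-25*t^2*e^(5*t) + e^(10*t) - 2*e^(5*t) + 1)/(t^2*e^(10*t) - 2*t^2*e^(5*t) + t^2)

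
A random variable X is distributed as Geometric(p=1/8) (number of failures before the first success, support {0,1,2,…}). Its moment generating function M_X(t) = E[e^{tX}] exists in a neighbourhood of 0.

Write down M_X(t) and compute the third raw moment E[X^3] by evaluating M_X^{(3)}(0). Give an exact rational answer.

M_X(t) = 1/(8*(1 - 7*e^(t)/8))
M′(t) = 7*e^(t)/(49*e^(2*t) - 112*e^(t) + 64)
M′′(t) = (-49*e^(2*t) - 56*e^(t))/(343*e^(3*t) - 1176*e^(2*t) + 1344*e^(t) - 512)
M′′′(t) = (343*e^(3*t) + 1568*e^(2*t) + 448*e^(t))/(2401*e^(4*t) - 10976*e^(3*t) + 18816*e^(2*t) - 14336*e^(t) + 4096)

E[X^3] = M′′′(0) = 2359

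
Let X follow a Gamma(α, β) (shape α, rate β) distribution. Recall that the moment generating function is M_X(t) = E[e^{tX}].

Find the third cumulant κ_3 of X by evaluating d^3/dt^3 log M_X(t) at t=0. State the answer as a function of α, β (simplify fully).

M_X(t) = (β/(β - t))^α
K_X(t) = log M_X(t) = α*(log(β) - log(β - t))
K′(t) = -α/(-β + t)
K′′(t) = α/(β^2 - 2*β*t + t^2)
K′′′(t) = -2*α/(-β^3 + 3*β^2*t - 3*β*t^2 + t^3)

κ_3 = K′′′(0) = 2*α/β^3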